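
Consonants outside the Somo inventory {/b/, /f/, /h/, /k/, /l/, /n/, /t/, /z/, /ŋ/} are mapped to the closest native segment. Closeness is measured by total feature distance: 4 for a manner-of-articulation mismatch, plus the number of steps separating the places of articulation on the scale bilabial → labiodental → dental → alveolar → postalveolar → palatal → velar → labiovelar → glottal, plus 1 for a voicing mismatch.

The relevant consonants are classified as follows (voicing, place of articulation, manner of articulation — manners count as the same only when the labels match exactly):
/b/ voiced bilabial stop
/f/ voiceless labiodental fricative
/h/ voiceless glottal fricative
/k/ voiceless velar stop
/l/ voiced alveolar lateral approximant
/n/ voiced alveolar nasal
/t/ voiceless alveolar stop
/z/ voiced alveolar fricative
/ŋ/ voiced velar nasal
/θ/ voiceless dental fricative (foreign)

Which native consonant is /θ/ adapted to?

/f/ is closest: same manner (fricative), place distance 1 (dental→labiodental), same voicing; total 1. Next closest is /z/ at distance 2.

f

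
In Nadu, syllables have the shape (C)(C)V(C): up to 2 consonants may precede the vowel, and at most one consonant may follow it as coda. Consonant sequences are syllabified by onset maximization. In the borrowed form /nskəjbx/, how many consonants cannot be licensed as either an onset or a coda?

The consonants /n/, /b/, /x/ cannot be parsed into a legal (C)(C)V(C) syllable (at most one coda consonant is licensed; onsets may contain at most 2 consonants).

3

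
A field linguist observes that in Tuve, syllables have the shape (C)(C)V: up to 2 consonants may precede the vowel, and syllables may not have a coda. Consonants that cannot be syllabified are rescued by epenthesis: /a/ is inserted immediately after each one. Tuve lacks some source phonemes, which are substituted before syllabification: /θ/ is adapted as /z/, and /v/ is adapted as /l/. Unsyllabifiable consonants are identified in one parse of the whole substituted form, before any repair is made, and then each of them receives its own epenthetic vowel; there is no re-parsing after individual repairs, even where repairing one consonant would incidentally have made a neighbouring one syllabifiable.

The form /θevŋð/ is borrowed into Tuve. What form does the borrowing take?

Substitution: /θ/ → /z/, /v/ → /l/, giving /zelŋð/.
Under (C)(C)V, the unsyllabifiable consonants are /l/, /ŋ/, /ð/ (no codas are permitted; onsets may contain at most 2 consonants).
Inserting the epenthetic vowel yields /l/ → /la/, /ŋ/ → /ŋa/, /ð/ → /ða/.

zelaŋaða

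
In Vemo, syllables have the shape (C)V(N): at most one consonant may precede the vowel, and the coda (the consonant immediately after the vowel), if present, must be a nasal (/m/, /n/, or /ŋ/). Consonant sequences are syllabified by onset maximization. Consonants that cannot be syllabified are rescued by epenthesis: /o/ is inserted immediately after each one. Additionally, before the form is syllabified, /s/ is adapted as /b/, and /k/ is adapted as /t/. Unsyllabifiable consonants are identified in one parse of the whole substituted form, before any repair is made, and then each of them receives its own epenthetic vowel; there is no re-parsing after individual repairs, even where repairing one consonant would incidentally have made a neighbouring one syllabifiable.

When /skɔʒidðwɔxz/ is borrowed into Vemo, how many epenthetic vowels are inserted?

After substitution the input is /btɔʒidðwɔxz/.
The unsyllabifiable consonants are /b/, /d/, /ð/, /x/, /z/; each receives one epenthetic vowel.

5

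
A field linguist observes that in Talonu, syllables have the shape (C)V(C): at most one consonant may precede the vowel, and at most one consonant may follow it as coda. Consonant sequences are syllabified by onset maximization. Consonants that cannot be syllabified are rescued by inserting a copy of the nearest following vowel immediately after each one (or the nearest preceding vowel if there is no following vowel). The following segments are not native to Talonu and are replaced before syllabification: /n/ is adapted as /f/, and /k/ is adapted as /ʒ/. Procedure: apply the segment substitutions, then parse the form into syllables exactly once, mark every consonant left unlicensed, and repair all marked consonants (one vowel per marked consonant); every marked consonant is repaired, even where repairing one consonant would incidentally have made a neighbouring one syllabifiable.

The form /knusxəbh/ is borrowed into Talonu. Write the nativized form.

ʒufusxəbhə

Substitution: /k/ → /ʒ/, /n/ → /f/, giving /ʒfusxəbh/.
Syllabifying with onset maximization leaves /ʒ/, /h/ stranded (at most one coda consonant is licensed; onsets are limited to one consonant).
Each unlicensed consonant becomes the onset of a new syllable: /ʒ/ → /ʒu/, /h/ → /hə/.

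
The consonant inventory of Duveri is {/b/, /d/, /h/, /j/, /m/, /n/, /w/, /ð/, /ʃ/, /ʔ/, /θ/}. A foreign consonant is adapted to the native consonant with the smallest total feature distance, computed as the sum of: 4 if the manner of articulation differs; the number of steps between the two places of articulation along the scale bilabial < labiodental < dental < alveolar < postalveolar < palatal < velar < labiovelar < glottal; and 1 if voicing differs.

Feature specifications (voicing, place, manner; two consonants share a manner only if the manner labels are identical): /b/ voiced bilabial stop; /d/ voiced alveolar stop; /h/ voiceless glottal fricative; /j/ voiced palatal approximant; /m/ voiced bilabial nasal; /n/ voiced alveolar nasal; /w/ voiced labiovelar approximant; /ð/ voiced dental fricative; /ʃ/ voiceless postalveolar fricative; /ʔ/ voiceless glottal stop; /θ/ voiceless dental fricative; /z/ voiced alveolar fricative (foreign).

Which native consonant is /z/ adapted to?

/ð/ is closest: same manner (fricative), place distance 1 (alveolar→dental), same voicing; total 1. Next closest is /ʃ/ at distance 2.

ð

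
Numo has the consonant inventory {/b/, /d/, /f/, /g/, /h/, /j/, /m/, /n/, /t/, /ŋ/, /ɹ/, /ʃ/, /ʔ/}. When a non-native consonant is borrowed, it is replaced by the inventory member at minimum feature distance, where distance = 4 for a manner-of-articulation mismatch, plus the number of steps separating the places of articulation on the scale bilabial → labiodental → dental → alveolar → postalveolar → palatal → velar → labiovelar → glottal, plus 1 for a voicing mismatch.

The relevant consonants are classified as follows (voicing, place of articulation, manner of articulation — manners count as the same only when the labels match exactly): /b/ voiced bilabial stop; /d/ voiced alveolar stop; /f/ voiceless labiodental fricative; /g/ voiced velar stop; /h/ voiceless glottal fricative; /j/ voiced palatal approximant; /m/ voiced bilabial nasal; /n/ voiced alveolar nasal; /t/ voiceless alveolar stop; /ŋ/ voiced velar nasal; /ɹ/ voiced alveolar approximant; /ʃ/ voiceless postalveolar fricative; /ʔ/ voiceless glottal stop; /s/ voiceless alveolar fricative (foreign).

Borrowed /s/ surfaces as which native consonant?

/ʃ/ is closest: same manner (fricative), place distance 1 (alveolar→postalveolar), same voicing; total 1. Next closest is /f/ at distance 2.

ʃ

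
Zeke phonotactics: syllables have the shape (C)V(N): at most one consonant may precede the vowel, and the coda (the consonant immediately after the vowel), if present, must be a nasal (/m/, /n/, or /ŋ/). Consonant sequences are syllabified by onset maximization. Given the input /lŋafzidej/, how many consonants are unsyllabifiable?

3

The consonants /l/, /f/, /j/ cannot be parsed into a legal (C)V(N) syllable (only a nasal (/m/, /n/, or /ŋ/) is licensed in coda position; onsets are limited to one consonant).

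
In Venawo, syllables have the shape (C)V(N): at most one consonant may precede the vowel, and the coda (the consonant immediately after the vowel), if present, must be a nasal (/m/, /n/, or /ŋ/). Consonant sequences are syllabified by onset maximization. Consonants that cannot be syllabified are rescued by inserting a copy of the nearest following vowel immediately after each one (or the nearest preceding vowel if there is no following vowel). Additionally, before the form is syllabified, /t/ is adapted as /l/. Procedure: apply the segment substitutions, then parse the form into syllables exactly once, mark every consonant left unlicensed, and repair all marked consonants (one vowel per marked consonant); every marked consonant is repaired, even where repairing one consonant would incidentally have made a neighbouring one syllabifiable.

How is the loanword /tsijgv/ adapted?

lisijigivi

Substitution: /t/ → /l/, giving /lsijgv/.
Under (C)V(N), the unsyllabifiable consonants are /l/, /j/, /g/, /v/ (only a nasal (/m/, /n/, or /ŋ/) is licensed in coda position; onsets are limited to one consonant).
Inserting the epenthetic vowel yields /l/ → /li/, /j/ → /ji/, /g/ → /gi/, /v/ → /vi/.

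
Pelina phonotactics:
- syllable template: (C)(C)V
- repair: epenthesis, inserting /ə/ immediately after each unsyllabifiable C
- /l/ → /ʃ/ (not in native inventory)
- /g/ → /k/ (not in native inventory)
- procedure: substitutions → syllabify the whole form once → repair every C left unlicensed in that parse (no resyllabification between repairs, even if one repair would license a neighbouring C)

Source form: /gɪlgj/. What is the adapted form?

kɪʃəkəjə

Substitution: /g/ → /k/, /l/ → /ʃ/, giving /kɪʃkj/.
Under (C)(C)V, the unsyllabifiable consonants are /ʃ/, /k/, /j/ (no codas are permitted; onsets may contain at most 2 consonants).
Inserting the epenthetic vowel yields /ʃ/ → /ʃə/, /k/ → /kə/, /j/ → /jə/.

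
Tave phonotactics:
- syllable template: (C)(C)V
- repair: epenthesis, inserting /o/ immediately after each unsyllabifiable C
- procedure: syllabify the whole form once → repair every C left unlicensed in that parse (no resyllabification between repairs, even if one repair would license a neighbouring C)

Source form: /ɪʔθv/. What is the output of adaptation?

ɪʔoθovo

Under (C)(C)V, the unsyllabifiable consonants are /ʔ/, /θ/, /v/ (no codas are permitted; onsets may contain at most 2 consonants).
Epenthesis after each stranded consonant: /ʔ/ → /ʔo/, /θ/ → /θo/, /v/ → /vo/.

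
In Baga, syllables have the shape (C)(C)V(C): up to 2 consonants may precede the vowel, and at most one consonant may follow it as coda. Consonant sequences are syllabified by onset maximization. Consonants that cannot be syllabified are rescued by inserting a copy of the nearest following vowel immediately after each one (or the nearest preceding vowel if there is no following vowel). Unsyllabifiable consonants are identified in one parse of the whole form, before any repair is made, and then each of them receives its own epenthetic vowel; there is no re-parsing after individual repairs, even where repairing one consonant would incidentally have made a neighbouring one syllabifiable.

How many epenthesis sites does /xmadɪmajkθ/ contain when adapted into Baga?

The unsyllabifiable consonants are /k/, /θ/; each receives one epenthetic vowel.

2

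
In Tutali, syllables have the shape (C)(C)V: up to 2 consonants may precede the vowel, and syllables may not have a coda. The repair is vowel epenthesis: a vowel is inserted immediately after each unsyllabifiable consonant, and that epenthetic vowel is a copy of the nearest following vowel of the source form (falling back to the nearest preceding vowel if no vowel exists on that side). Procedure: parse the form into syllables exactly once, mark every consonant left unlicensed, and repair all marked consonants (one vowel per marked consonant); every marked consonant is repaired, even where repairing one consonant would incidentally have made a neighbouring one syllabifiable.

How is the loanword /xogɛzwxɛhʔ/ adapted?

xogɛzɛwxɛhɛʔɛ

Syllabifying with onset maximization leaves /z/, /h/, /ʔ/ stranded (no codas are permitted; onsets may contain at most 2 consonants).
Inserting the epenthetic vowel yields /z/ → /zɛ/, /h/ → /hɛ/, /ʔ/ → /ʔɛ/.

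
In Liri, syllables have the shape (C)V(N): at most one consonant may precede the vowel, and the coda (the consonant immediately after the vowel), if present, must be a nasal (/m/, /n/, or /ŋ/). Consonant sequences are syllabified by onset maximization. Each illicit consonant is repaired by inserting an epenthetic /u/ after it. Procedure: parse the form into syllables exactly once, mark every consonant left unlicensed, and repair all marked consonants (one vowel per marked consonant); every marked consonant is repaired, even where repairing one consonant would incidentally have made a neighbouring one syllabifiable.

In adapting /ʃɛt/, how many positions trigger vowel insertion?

1

The unsyllabifiable consonants are /t/; each receives one epenthetic vowel.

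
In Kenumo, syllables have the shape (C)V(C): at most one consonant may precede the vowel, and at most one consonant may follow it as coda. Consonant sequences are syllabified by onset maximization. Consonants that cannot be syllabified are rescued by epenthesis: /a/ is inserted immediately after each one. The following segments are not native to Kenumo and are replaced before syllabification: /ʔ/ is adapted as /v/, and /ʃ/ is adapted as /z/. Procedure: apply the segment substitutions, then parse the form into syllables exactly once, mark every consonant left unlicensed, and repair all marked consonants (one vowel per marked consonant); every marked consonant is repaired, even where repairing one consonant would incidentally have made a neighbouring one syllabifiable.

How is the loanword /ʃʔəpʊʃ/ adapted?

Substitution: /ʃ/ → /z/, /ʔ/ → /v/, giving /zvəpʊz/.
The consonants /z/ cannot be parsed into a legal (C)V(C) syllable (at most one coda consonant is licensed; onsets are limited to one consonant).
Inserting the epenthetic vowel yields /z/ → /za/.

zavəpʊz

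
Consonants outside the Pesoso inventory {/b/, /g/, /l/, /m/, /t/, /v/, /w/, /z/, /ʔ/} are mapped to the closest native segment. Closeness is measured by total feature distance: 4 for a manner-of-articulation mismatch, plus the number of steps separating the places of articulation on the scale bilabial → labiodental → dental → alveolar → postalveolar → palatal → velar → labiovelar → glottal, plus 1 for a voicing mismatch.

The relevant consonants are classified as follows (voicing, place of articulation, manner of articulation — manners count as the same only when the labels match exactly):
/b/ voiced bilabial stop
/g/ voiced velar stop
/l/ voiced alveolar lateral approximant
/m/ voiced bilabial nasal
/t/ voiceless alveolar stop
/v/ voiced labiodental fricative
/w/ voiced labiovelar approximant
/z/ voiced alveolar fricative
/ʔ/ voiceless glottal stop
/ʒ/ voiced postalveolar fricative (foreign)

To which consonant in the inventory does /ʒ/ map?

z

/z/ is closest: same manner (fricative), place distance 1 (postalveolar→alveolar), same voicing; total 1. Next closest is /v/ at distance 3.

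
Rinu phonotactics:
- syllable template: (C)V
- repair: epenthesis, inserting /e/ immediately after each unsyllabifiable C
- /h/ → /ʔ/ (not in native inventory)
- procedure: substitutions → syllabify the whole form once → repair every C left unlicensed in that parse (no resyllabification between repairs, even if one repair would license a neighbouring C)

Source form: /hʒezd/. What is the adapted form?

Substitution: /h/ → /ʔ/, giving /ʔʒezd/.
Syllabifying with onset maximization leaves /ʔ/, /z/, /d/ stranded (no codas are permitted; onsets are limited to one consonant).
Each unlicensed consonant becomes the onset of a new syllable: /ʔ/ → /ʔe/, /z/ → /ze/, /d/ → /de/.

ʔeʒezede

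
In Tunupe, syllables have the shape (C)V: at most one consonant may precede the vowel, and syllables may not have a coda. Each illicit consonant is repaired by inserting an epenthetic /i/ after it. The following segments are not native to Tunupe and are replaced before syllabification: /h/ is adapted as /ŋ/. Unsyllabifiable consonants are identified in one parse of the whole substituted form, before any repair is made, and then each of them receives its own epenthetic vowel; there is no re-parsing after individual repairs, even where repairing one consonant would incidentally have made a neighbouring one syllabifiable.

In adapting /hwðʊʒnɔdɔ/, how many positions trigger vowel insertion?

3

After substitution the input is /ŋwðʊʒnɔdɔ/.
The unsyllabifiable consonants are /ŋ/, /w/, /ʒ/; each receives one epenthetic vowel.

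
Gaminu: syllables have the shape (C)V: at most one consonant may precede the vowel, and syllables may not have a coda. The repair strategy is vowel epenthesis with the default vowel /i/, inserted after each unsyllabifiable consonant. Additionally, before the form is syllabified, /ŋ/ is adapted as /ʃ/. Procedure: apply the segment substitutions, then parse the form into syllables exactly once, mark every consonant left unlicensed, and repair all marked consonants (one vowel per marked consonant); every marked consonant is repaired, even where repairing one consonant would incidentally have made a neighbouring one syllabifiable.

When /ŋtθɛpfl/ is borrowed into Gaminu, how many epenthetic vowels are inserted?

After substitution the input is /ʃtθɛpfl/.
The unsyllabifiable consonants are /ʃ/, /t/, /p/, /f/, /l/; each receives one epenthetic vowel.

5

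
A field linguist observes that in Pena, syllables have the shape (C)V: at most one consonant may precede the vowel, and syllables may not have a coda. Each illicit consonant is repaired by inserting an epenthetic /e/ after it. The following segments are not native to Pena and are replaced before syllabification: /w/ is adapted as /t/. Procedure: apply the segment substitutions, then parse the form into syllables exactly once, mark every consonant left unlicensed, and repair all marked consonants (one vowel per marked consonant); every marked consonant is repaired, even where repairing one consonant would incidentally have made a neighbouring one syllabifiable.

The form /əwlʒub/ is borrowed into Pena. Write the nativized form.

Substitution: /w/ → /t/, giving /ətlʒub/.
The consonants /t/, /l/, /b/ cannot be parsed into a legal (C)V syllable (no codas are permitted; onsets are limited to one consonant).
Epenthesis after each stranded consonant: /t/ → /te/, /l/ → /le/, /b/ → /be/.

əteleʒube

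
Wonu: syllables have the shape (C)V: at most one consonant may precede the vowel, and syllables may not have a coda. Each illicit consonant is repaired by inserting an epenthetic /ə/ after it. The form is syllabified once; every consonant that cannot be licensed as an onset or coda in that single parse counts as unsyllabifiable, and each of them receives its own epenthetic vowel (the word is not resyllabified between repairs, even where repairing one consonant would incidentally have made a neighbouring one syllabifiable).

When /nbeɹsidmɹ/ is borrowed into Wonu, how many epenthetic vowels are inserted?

5

The unsyllabifiable consonants are /n/, /ɹ/, /d/, /m/, /ɹ/; each receives one epenthetic vowel.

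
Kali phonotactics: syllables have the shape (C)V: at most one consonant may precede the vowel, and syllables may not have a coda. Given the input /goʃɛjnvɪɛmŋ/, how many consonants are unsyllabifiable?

Syllabifying with onset maximization leaves /j/, /n/, /m/, /ŋ/ stranded (no codas are permitted; onsets are limited to one consonant).

4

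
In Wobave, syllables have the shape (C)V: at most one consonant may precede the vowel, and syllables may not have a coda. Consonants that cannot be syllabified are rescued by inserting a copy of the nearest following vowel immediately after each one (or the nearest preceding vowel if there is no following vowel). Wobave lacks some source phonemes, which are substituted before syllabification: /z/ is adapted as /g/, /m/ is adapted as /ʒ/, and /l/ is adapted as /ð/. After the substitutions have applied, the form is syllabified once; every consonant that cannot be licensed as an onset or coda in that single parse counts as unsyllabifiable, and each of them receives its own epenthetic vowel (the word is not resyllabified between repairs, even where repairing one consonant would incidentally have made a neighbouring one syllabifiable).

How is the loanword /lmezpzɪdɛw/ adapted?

ðeʒegɪpɪgɪdɛwɛ

Substitution: /l/ → /ð/, /m/ → /ʒ/, /z/ → /g/, giving /ðʒegpgɪdɛw/.
The consonants /ð/, /g/, /p/, /w/ cannot be parsed into a legal (C)V syllable (no codas are permitted; onsets are limited to one consonant).
Epenthesis after each stranded consonant: /ð/ → /ðe/, /g/ → /gɪ/, /p/ → /pɪ/, /w/ → /wɛ/.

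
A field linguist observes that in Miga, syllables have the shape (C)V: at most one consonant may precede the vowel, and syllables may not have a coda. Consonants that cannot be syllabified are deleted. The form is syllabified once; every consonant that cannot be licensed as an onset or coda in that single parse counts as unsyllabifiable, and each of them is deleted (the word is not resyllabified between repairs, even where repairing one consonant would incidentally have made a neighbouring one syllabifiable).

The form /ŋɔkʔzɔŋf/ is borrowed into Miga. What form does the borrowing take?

ŋɔzɔ

Under (C)V, the unsyllabifiable consonants are /k/, /ʔ/, /ŋ/, /f/ (no codas are permitted; onsets are limited to one consonant).
Each unlicensed consonant is deleted: /k/, /ʔ/, /ŋ/, /f/.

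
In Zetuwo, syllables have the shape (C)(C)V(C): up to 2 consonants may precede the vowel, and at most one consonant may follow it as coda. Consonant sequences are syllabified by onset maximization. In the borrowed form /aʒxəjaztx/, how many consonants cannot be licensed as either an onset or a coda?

The consonants /t/, /x/ cannot be parsed into a legal (C)(C)V(C) syllable (at most one coda consonant is licensed; onsets may contain at most 2 consonants).

2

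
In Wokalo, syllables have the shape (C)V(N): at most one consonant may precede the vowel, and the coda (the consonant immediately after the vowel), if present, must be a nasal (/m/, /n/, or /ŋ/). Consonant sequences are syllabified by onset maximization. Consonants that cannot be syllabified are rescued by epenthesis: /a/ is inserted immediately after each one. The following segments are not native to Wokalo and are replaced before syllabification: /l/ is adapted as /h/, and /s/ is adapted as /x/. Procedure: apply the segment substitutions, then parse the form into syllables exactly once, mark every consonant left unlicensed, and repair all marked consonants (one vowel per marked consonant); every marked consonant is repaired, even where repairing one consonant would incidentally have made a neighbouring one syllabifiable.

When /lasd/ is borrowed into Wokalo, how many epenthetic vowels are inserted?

2

After substitution the input is /haxd/.
The unsyllabifiable consonants are /x/, /d/; each receives one epenthetic vowel.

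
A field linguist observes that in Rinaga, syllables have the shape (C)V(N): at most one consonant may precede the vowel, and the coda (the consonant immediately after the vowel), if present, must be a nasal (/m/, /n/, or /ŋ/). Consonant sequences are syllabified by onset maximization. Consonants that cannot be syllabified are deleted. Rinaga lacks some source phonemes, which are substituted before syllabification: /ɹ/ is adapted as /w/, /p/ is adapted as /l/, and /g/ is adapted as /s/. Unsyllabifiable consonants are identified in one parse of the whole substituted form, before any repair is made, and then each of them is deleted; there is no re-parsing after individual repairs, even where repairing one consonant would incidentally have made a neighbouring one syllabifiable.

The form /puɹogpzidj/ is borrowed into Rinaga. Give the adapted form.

luwozi

Substitution: /p/ → /l/, /ɹ/ → /w/, /g/ → /s/, giving /luwoslzidj/.
Under (C)V(N), the unsyllabifiable consonants are /s/, /l/, /d/, /j/ (only a nasal (/m/, /n/, or /ŋ/) is licensed in coda position; onsets are limited to one consonant).
Each unlicensed consonant is deleted: /s/, /l/, /d/, /j/.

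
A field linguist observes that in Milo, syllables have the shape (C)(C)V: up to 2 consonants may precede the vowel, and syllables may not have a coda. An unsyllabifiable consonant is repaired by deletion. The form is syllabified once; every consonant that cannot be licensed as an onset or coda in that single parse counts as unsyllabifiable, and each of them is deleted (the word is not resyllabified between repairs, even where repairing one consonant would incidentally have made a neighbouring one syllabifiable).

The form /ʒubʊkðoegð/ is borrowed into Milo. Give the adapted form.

ʒubʊkðoe

The consonants /g/, /ð/ cannot be parsed into a legal (C)(C)V syllable (no codas are permitted; onsets may contain at most 2 consonants).
Deleting the stranded consonants removes /g/, /ð/.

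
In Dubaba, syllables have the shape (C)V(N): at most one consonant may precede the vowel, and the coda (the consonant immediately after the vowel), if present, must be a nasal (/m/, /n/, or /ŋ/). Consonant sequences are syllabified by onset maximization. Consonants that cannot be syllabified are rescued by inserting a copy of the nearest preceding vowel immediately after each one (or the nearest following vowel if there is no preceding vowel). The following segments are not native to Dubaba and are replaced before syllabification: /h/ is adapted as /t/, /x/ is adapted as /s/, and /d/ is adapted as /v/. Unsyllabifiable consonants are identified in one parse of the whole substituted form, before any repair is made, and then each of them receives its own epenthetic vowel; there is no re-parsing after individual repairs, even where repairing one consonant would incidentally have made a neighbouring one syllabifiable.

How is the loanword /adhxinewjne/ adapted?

avatasinewejene

Substitution: /d/ → /v/, /h/ → /t/, /x/ → /s/, giving /avtsinewjne/.
Under (C)V(N), the unsyllabifiable consonants are /v/, /t/, /w/, /j/ (only a nasal (/m/, /n/, or /ŋ/) is licensed in coda position; onsets are limited to one consonant).
Each unlicensed consonant becomes the onset of a new syllable: /v/ → /va/, /t/ → /ta/, /w/ → /we/, /j/ → /je/.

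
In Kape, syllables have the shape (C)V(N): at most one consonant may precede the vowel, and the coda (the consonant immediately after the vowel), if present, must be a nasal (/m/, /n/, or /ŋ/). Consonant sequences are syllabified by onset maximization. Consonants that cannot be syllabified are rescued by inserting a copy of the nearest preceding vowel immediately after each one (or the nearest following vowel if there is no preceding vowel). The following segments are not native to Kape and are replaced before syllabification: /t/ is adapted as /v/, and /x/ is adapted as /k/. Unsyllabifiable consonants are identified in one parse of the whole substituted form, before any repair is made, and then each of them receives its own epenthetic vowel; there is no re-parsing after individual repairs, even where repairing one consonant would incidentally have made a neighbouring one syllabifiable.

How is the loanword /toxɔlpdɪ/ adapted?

vokɔlɔpɔdɪ

Substitution: /t/ → /v/, /x/ → /k/, giving /vokɔlpdɪ/.
The consonants /l/, /p/ cannot be parsed into a legal (C)V(N) syllable (only a nasal (/m/, /n/, or /ŋ/) is licensed in coda position; onsets are limited to one consonant).
Epenthesis after each stranded consonant: /l/ → /lɔ/, /p/ → /pɔ/.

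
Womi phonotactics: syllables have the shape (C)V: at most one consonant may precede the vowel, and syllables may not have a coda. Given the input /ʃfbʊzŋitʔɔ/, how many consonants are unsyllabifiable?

Under (C)V, the unsyllabifiable consonants are /ʃ/, /f/, /z/, /t/ (no codas are permitted; onsets are limited to one consonant).

4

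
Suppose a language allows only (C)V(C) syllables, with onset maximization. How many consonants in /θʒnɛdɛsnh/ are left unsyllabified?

4

Syllabifying with onset maximization leaves /θ/, /ʒ/, /n/, /h/ stranded (at most one coda consonant is licensed; onsets are limited to one consonant).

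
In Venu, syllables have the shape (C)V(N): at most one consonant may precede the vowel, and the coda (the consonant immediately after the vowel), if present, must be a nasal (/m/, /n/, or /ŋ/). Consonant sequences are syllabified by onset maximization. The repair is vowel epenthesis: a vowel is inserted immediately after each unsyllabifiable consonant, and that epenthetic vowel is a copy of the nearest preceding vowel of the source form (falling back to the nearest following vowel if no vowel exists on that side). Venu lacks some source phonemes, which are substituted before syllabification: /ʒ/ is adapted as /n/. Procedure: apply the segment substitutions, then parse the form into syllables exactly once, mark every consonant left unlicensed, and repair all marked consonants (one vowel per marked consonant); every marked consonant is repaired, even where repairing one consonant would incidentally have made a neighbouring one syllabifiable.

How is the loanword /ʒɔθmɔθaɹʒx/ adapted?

nɔθɔmɔθaɹanaxa

Substitution: /ʒ/ → /n/, giving /nɔθmɔθaɹnx/.
Syllabifying with onset maximization leaves /θ/, /ɹ/, /n/, /x/ stranded (only a nasal (/m/, /n/, or /ŋ/) is licensed in coda position; onsets are limited to one consonant).
Inserting the epenthetic vowel yields /θ/ → /θɔ/, /ɹ/ → /ɹa/, /n/ → /na/, /x/ → /xa/.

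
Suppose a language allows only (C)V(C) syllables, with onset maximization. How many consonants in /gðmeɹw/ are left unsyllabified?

Under (C)V(C), the unsyllabifiable consonants are /g/, /ð/, /w/ (at most one coda consonant is licensed; onsets are limited to one consonant).

3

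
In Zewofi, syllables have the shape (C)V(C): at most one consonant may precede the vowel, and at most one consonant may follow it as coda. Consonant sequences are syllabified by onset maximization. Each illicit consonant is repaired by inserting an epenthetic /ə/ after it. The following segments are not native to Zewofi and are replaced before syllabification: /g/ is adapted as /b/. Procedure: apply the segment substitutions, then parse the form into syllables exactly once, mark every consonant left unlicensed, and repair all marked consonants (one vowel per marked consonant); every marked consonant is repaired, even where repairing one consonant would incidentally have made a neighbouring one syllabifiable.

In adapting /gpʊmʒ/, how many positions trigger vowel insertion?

After substitution the input is /bpʊmʒ/.
The unsyllabifiable consonants are /b/, /ʒ/; each receives one epenthetic vowel.

2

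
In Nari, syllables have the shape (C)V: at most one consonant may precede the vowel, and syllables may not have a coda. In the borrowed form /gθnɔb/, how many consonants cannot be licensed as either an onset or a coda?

Under (C)V, the unsyllabifiable consonants are /g/, /θ/, /b/ (no codas are permitted; onsets are limited to one consonant).

3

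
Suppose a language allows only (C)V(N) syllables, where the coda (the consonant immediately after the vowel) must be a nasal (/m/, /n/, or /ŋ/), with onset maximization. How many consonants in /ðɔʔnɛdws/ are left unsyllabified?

Under (C)V(N), the unsyllabifiable consonants are /ʔ/, /d/, /w/, /s/ (only a nasal (/m/, /n/, or /ŋ/) is licensed in coda position; onsets are limited to one consonant).

4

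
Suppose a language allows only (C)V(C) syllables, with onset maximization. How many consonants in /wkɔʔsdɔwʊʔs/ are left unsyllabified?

3

The consonants /w/, /s/, /s/ cannot be parsed into a legal (C)V(C) syllable (at most one coda consonant is licensed; onsets are limited to one consonant).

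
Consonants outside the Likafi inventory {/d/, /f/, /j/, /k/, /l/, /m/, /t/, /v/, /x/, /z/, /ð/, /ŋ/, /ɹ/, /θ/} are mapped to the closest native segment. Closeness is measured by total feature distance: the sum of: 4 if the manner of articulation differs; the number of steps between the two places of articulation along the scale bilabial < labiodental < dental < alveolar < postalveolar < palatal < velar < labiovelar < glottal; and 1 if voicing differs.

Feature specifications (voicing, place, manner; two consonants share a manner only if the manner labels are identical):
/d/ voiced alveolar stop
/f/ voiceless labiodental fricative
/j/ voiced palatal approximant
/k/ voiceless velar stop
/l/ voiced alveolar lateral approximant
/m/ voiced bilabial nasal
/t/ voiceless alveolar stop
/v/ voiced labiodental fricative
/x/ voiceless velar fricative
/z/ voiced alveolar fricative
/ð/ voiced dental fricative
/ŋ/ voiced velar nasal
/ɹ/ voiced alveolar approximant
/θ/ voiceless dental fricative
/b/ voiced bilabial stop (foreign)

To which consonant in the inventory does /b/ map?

d

/d/ is closest: same manner (stop), place distance 3 (bilabial→alveolar), same voicing; total 3. Next closest is /m/ at distance 4.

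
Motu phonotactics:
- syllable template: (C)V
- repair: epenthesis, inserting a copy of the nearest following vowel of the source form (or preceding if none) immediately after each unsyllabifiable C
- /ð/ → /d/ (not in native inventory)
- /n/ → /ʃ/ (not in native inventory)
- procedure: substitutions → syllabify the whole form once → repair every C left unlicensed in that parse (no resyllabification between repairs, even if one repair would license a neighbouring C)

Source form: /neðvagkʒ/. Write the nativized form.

Substitution: /n/ → /ʃ/, /ð/ → /d/, giving /ʃedvagkʒ/.
The consonants /d/, /g/, /k/, /ʒ/ cannot be parsed into a legal (C)V syllable (no codas are permitted; onsets are limited to one consonant).
Epenthesis after each stranded consonant: /d/ → /da/, /g/ → /ga/, /k/ → /ka/, /ʒ/ → /ʒa/.

ʃedavagakaʒa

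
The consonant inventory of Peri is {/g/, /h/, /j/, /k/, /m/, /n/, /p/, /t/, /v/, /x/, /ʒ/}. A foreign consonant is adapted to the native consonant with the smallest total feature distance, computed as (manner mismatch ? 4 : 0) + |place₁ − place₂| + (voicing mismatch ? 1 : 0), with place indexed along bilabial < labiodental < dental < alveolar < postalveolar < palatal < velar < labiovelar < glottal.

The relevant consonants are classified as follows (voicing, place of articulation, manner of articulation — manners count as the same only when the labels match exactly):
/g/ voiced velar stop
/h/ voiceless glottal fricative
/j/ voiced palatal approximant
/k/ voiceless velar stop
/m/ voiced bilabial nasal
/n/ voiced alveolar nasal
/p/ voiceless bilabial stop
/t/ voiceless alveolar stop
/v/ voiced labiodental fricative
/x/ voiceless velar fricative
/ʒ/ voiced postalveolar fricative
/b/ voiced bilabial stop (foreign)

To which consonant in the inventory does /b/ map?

/p/ is closest: same manner (stop), place distance 0 (bilabial→bilabial), voicing differs (+1); total 1. Next closest is /m/ at distance 4.

p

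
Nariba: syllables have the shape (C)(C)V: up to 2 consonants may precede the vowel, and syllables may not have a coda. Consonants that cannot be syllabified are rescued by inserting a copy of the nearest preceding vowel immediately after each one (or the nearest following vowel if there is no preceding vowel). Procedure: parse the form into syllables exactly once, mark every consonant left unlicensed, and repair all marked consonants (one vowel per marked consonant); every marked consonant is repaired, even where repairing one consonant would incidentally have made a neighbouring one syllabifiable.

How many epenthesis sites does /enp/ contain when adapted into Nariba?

2

The unsyllabifiable consonants are /n/, /p/; each receives one epenthetic vowel.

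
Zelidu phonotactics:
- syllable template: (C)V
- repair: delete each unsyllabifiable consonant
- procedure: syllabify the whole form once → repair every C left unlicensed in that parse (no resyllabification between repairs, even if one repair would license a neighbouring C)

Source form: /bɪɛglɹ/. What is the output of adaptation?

Syllabifying with onset maximization leaves /g/, /l/, /ɹ/ stranded (no codas are permitted; onsets are limited to one consonant).
Deletion applies to /g/, /l/, /ɹ/.

bɪɛ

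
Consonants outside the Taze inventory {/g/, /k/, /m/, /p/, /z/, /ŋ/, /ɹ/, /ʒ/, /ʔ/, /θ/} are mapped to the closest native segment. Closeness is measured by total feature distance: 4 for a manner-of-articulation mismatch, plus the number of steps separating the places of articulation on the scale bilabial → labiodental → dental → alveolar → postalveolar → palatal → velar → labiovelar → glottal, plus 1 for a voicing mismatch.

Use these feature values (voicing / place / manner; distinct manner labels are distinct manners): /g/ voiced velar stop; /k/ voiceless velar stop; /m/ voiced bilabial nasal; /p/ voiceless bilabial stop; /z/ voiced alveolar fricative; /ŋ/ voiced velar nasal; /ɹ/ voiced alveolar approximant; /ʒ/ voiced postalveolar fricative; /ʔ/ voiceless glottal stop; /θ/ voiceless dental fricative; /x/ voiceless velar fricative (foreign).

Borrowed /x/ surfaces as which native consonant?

ʒ

/ʒ/ is closest: same manner (fricative), place distance 2 (velar→postalveolar), voicing differs (+1); total 3. Next closest is /k/ at distance 4.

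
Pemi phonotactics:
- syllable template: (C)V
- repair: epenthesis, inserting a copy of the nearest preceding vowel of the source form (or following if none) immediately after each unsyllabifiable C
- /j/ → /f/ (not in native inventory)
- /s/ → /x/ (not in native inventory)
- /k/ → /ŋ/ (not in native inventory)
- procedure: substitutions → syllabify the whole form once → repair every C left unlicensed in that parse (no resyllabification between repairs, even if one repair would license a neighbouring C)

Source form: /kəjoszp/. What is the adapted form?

Substitution: /k/ → /ŋ/, /j/ → /f/, /s/ → /x/, giving /ŋəfoxzp/.
The consonants /x/, /z/, /p/ cannot be parsed into a legal (C)V syllable (no codas are permitted; onsets are limited to one consonant).
Epenthesis after each stranded consonant: /x/ → /xo/, /z/ → /zo/, /p/ → /po/.

ŋəfoxozopo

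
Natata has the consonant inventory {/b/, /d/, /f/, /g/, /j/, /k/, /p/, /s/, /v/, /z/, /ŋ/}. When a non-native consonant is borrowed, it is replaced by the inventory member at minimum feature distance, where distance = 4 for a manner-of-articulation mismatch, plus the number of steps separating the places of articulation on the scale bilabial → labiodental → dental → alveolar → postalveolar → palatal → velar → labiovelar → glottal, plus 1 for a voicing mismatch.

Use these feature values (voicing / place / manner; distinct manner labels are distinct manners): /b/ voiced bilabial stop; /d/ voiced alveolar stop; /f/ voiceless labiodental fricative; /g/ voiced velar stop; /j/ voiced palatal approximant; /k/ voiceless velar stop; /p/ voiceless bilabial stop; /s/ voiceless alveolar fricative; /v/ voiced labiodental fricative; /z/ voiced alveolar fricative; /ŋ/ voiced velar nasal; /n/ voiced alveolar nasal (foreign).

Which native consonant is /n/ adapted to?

/ŋ/ is closest: same manner (nasal), place distance 3 (alveolar→velar), same voicing; total 3. Next closest is /d/ at distance 4.

ŋ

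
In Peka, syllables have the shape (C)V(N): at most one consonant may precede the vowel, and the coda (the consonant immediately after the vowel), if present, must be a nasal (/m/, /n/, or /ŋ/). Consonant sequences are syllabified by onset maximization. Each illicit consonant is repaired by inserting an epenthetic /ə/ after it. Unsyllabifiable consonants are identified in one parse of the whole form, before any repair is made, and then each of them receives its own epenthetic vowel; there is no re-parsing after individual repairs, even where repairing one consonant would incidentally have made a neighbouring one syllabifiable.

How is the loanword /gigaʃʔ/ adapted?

gigaʃəʔə

The consonants /ʃ/, /ʔ/ cannot be parsed into a legal (C)V(N) syllable (only a nasal (/m/, /n/, or /ŋ/) is licensed in coda position; onsets are limited to one consonant).
Inserting the epenthetic vowel yields /ʃ/ → /ʃə/, /ʔ/ → /ʔə/.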